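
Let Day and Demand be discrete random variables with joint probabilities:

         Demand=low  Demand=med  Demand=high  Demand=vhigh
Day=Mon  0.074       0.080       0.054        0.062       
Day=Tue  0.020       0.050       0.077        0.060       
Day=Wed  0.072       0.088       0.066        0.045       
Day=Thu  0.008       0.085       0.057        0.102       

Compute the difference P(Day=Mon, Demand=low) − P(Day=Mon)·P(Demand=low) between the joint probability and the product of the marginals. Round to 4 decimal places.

0.0270

P(Day=Mon) = 0.074 + 0.080 + 0.054 + 0.062 = 0.270.
P(Demand=low) = 0.074 + 0.020 + 0.072 + 0.008 = 0.174.
P(Day=Mon, Demand=low) − P(Day=Mon)P(Demand=low) = 0.074 − 0.270×0.174 = 0.0270.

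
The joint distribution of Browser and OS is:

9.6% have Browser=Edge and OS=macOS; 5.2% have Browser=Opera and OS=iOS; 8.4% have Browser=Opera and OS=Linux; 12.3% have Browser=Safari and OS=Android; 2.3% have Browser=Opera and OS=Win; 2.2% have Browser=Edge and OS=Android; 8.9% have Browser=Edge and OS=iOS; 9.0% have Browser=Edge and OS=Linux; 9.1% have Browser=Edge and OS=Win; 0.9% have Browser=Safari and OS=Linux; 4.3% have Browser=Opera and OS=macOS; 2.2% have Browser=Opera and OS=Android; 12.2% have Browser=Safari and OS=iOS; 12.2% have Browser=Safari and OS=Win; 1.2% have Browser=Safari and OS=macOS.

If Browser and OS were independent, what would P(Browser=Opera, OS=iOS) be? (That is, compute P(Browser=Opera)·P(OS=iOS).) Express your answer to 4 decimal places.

0.0589

P(Browser=Opera) = 0.023 + 0.043 + 0.084 + 0.052 + 0.022 = 0.224.
P(OS=iOS) = 0.122 + 0.089 + 0.052 = 0.263.
Product: 0.224 × 0.263 = 0.0589.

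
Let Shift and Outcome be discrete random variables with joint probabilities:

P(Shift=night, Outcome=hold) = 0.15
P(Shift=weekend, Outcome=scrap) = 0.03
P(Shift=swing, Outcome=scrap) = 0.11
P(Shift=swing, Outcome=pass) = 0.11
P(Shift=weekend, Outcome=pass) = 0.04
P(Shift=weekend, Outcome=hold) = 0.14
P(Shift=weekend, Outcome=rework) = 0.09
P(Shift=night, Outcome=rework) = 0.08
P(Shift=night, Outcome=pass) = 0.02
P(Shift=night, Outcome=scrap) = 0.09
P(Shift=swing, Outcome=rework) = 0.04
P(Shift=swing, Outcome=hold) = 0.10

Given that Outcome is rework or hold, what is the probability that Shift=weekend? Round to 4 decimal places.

P(Outcome=rework) = 0.04 + 0.08 + 0.09 = 0.21.
P(Outcome=hold) = 0.10 + 0.15 + 0.14 = 0.39.
P(Outcome ∈ {rework, hold}) = 0.21 + 0.39 = 0.60; P(Shift=weekend, Outcome ∈ {rework, hold}) = 0.09 + 0.14 = 0.23.
P(Shift=weekend | Outcome ∈ {rework, hold}) = 0.23/0.60 = 0.3833.

0.3833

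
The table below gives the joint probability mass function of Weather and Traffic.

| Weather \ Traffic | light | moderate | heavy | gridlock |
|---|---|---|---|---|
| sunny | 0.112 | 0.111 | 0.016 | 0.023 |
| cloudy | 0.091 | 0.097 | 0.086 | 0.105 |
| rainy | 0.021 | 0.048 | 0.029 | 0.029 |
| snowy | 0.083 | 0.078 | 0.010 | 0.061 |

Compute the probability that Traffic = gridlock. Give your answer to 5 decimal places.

0.21800

P(Traffic=gridlock) = 0.023 + 0.105 + 0.029 + 0.061 = 0.218.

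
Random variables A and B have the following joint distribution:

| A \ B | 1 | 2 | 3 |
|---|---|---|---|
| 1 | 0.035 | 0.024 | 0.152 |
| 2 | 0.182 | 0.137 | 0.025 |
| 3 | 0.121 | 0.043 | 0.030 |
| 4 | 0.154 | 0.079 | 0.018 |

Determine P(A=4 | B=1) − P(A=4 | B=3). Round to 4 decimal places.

0.2330

P(B=1) = 0.035 + 0.182 + 0.121 + 0.154 = 0.492; P(A=4 | B=1) = 0.154/0.492 = 0.31301.
P(B=3) = 0.152 + 0.025 + 0.030 + 0.018 = 0.225; P(A=4 | B=3) = 0.018/0.225 = 0.08000.
Difference = 0.2330.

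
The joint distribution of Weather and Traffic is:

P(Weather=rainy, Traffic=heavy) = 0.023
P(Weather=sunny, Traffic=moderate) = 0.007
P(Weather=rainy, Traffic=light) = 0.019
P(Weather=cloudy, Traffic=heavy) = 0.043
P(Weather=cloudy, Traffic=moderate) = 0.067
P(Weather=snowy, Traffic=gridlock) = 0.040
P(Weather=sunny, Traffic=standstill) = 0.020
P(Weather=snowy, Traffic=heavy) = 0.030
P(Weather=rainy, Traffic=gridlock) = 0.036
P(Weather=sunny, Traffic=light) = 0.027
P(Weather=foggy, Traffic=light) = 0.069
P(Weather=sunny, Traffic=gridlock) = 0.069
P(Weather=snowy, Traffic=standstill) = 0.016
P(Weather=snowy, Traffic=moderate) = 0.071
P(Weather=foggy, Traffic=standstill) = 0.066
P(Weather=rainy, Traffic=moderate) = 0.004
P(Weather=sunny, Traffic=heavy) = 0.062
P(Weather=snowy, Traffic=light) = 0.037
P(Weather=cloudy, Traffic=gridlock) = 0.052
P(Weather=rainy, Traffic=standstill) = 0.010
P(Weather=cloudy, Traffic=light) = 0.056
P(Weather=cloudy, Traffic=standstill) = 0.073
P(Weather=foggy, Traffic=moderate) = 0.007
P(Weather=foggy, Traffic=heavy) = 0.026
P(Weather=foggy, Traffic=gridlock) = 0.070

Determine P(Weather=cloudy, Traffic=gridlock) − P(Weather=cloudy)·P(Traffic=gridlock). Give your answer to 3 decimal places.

P(Weather=cloudy) = 0.056 + 0.067 + 0.043 + 0.052 + 0.073 = 0.291.
P(Traffic=gridlock) = 0.069 + 0.052 + 0.036 + 0.040 + 0.070 = 0.267.
P(Weather=cloudy, Traffic=gridlock) − P(Weather=cloudy)P(Traffic=gridlock) = 0.052 − 0.291×0.267 = -0.026.

-0.026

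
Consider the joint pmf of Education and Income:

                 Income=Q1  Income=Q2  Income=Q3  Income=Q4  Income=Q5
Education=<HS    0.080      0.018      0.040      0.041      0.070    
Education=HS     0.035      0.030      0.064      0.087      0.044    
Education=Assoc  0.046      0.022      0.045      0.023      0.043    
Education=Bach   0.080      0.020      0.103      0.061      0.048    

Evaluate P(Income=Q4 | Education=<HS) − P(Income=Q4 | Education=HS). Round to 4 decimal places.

P(Education=<HS) = 0.080 + 0.018 + 0.040 + 0.041 + 0.070 = 0.249; P(Income=Q4 | Education=<HS) = 0.041/0.249 = 0.16466.
P(Education=HS) = 0.035 + 0.030 + 0.064 + 0.087 + 0.044 = 0.260; P(Income=Q4 | Education=HS) = 0.087/0.260 = 0.33462.
Difference = -0.1700.

-0.1700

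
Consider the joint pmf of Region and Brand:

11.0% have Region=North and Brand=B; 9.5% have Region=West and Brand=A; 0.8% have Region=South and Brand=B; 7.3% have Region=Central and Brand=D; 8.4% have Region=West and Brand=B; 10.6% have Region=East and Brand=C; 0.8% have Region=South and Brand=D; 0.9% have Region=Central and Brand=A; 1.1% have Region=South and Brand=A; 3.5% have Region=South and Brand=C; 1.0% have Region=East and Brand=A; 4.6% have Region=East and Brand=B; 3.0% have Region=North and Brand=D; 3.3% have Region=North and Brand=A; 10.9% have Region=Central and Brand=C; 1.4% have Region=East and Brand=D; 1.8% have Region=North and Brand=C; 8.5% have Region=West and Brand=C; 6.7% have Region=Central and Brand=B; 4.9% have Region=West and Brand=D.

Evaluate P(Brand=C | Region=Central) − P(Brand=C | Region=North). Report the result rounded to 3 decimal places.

P(Region=Central) = 0.009 + 0.067 + 0.109 + 0.073 = 0.258; P(Brand=C | Region=Central) = 0.109/0.258 = 0.4225.
P(Region=North) = 0.033 + 0.110 + 0.018 + 0.030 = 0.191; P(Brand=C | Region=North) = 0.018/0.191 = 0.0942.
Difference = 0.328.

0.328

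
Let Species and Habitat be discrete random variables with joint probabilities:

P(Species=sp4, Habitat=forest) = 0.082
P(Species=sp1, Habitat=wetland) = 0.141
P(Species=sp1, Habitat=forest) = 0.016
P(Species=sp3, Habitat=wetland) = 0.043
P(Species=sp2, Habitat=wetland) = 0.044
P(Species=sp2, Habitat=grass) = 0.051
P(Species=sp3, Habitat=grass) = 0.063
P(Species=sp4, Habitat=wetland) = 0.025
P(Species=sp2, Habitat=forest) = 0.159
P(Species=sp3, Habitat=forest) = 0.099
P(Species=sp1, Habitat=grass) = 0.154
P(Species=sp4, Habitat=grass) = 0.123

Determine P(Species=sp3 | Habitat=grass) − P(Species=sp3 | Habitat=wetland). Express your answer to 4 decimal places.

-0.0088

P(Habitat=grass) = 0.154 + 0.051 + 0.063 + 0.123 = 0.391; P(Species=sp3 | Habitat=grass) = 0.063/0.391 = 0.16113.
P(Habitat=wetland) = 0.141 + 0.044 + 0.043 + 0.025 = 0.253; P(Species=sp3 | Habitat=wetland) = 0.043/0.253 = 0.16996.
Difference = -0.0088.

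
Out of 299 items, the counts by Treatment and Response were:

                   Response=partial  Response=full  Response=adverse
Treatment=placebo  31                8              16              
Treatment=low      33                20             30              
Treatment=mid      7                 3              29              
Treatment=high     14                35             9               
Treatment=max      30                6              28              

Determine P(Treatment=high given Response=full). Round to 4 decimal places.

0.4861

Total with Response=full: 8 + 20 + 3 + 35 + 6 = 72.
P(Treatment=high | Response=full) = 35/72 = 0.4861.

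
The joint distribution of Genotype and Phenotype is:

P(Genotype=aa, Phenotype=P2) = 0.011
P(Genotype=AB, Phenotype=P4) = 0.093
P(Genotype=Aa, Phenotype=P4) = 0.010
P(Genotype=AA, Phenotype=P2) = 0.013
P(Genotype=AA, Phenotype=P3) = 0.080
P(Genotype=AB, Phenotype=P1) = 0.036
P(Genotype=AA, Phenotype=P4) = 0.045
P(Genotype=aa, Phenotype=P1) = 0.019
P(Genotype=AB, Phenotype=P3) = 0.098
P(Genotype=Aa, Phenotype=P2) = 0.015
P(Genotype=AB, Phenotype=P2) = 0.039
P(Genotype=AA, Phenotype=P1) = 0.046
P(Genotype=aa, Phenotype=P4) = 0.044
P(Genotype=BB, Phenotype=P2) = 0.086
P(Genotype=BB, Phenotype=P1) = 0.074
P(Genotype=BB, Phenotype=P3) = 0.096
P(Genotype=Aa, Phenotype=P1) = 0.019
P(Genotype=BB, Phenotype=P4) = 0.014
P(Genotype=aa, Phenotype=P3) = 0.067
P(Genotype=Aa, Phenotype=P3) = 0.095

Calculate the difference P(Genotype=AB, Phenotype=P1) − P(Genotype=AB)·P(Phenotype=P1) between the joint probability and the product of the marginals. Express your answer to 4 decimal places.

-0.0156

P(Genotype=AB) = 0.036 + 0.039 + 0.098 + 0.093 = 0.266.
P(Phenotype=P1) = 0.046 + 0.019 + 0.019 + 0.036 + 0.074 = 0.194.
P(Genotype=AB, Phenotype=P1) − P(Genotype=AB)P(Phenotype=P1) = 0.036 − 0.266×0.194 = -0.0156.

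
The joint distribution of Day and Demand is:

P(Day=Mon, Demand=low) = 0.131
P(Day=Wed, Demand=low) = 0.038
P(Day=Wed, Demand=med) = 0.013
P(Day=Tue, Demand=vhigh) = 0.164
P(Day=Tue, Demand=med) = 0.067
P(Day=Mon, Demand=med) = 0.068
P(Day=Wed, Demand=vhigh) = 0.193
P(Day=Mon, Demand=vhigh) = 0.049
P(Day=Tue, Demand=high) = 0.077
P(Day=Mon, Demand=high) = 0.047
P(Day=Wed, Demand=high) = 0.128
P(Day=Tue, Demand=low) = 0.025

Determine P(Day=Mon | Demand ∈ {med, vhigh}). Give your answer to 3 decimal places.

0.211

P(Demand=med) = 0.068 + 0.067 + 0.013 = 0.148.
P(Demand=vhigh) = 0.049 + 0.164 + 0.193 = 0.406.
P(Demand ∈ {med, vhigh}) = 0.148 + 0.406 = 0.554; P(Day=Mon, Demand ∈ {med, vhigh}) = 0.068 + 0.049 = 0.117.
P(Day=Mon | Demand ∈ {med, vhigh}) = 0.117/0.554 = 0.211.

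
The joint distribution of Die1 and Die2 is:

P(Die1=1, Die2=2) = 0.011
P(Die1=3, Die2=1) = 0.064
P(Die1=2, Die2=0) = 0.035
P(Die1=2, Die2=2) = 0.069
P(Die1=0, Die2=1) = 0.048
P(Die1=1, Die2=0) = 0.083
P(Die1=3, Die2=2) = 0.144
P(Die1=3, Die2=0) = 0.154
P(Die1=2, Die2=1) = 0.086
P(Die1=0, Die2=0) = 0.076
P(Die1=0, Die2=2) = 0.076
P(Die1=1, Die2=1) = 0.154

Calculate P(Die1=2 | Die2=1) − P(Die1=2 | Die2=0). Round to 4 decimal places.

0.1437

P(Die2=1) = 0.048 + 0.154 + 0.086 + 0.064 = 0.352; P(Die1=2 | Die2=1) = 0.086/0.352 = 0.24432.
P(Die2=0) = 0.076 + 0.083 + 0.035 + 0.154 = 0.348; P(Die1=2 | Die2=0) = 0.035/0.348 = 0.10057.
Difference = 0.1437.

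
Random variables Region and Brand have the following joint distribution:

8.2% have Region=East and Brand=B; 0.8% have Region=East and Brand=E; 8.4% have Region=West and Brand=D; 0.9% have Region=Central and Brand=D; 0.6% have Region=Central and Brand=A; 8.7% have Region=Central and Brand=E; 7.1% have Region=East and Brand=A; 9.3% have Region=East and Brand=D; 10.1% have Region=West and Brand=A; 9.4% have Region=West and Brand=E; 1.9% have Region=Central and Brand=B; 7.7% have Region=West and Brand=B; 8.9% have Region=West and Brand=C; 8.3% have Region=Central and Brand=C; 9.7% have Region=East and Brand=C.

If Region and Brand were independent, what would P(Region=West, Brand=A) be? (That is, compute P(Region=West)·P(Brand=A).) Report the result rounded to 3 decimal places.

P(Region=West) = 0.101 + 0.077 + 0.089 + 0.084 + 0.094 = 0.445.
P(Brand=A) = 0.071 + 0.101 + 0.006 = 0.178.
Product: 0.445 × 0.178 = 0.079.

0.079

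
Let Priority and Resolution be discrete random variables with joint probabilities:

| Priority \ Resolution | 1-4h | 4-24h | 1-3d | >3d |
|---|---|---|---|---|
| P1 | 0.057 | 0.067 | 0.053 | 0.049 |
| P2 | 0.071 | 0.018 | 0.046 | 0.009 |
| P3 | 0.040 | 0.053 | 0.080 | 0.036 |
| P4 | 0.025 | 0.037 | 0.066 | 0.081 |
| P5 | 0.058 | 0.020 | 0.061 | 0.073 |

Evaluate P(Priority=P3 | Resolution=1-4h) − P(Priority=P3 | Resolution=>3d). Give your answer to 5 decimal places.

0.01420

P(Resolution=1-4h) = 0.057 + 0.071 + 0.040 + 0.025 + 0.058 = 0.251; P(Priority=P3 | Resolution=1-4h) = 0.040/0.251 = 0.159363.
P(Resolution=>3d) = 0.049 + 0.009 + 0.036 + 0.081 + 0.073 = 0.248; P(Priority=P3 | Resolution=>3d) = 0.036/0.248 = 0.145161.
Difference = 0.01420.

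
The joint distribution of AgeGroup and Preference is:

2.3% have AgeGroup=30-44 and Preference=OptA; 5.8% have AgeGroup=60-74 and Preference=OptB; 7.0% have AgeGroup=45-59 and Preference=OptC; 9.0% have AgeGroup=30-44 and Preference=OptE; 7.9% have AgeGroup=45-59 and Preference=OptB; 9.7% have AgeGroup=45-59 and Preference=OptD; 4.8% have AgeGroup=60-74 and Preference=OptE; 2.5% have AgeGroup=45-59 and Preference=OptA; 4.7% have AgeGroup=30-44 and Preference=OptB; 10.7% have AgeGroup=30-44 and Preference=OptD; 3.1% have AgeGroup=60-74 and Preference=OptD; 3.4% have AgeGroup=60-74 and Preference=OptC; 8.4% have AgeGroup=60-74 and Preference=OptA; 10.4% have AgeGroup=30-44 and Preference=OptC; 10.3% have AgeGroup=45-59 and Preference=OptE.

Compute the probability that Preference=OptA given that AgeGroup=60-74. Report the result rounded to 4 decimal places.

P(AgeGroup=60-74) = 0.084 + 0.058 + 0.034 + 0.031 + 0.048 = 0.255.
P(Preference=OptA | AgeGroup=60-74) = 0.084/0.255 = 0.3294.

0.3294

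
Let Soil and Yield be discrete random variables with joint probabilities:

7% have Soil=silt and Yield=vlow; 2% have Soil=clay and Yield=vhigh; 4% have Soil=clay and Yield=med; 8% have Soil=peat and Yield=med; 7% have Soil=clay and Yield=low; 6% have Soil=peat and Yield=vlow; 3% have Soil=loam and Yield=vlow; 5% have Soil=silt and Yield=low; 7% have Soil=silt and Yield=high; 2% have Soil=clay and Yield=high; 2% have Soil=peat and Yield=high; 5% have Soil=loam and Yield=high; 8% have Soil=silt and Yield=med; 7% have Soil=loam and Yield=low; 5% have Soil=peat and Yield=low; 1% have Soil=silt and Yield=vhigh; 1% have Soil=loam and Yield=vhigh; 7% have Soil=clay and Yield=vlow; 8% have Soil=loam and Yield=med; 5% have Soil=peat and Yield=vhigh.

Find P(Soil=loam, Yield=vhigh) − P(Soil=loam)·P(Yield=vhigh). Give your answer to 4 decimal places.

-0.0116

P(Soil=loam) = 0.03 + 0.07 + 0.08 + 0.05 + 0.01 = 0.24.
P(Yield=vhigh) = 0.01 + 0.02 + 0.01 + 0.05 = 0.09.
P(Soil=loam, Yield=vhigh) − P(Soil=loam)P(Yield=vhigh) = 0.01 − 0.24×0.09 = -0.0116.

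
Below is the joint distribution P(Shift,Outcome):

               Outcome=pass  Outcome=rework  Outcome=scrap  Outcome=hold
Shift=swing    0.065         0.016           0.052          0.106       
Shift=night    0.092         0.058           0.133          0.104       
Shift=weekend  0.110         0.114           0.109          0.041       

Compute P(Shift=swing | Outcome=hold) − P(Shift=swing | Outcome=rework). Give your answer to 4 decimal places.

0.3372

P(Outcome=hold) = 0.106 + 0.104 + 0.041 = 0.251; P(Shift=swing | Outcome=hold) = 0.106/0.251 = 0.42231.
P(Outcome=rework) = 0.016 + 0.058 + 0.114 = 0.188; P(Shift=swing | Outcome=rework) = 0.016/0.188 = 0.08511.
Difference = 0.3372.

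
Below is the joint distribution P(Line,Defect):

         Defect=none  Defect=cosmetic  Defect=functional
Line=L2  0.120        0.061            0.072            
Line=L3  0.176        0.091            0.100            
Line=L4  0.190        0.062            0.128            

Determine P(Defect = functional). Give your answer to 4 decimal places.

P(Defect=functional) = 0.072 + 0.100 + 0.128 = 0.300.

0.3000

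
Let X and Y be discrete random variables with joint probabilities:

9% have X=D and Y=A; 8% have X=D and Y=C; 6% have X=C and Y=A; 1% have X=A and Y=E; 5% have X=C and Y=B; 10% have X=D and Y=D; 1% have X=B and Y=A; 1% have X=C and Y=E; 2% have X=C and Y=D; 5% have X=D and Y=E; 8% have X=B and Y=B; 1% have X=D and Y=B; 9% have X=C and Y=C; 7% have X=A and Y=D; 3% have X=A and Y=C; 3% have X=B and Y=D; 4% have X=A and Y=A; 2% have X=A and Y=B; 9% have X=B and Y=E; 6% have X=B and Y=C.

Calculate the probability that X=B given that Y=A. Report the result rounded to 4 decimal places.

P(Y=A) = 0.04 + 0.01 + 0.06 + 0.09 = 0.20.
P(X=B | Y=A) = 0.01/0.20 = 0.0500.

0.0500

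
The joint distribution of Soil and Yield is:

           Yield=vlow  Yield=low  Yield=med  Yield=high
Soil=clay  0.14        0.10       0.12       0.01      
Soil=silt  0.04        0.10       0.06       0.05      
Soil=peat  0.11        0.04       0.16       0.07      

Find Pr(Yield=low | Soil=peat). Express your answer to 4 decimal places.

0.1053

P(Soil=peat) = 0.11 + 0.04 + 0.16 + 0.07 = 0.38.
P(Yield=low | Soil=peat) = 0.04/0.38 = 0.1053.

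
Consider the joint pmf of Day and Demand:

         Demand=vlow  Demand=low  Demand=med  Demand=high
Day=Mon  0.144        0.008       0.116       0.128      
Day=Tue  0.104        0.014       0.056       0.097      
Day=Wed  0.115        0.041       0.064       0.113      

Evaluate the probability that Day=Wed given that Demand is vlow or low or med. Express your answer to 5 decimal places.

0.33233

P(Demand=vlow) = 0.144 + 0.104 + 0.115 = 0.363.
P(Demand=low) = 0.008 + 0.014 + 0.041 = 0.063.
P(Demand=med) = 0.116 + 0.056 + 0.064 = 0.236.
P(Demand ∈ {vlow, low, med}) = 0.363 + 0.063 + 0.236 = 0.662; P(Day=Wed, Demand ∈ {vlow, low, med}) = 0.115 + 0.041 + 0.064 = 0.220.
P(Day=Wed | Demand ∈ {vlow, low, med}) = 0.220/0.662 = 0.33233.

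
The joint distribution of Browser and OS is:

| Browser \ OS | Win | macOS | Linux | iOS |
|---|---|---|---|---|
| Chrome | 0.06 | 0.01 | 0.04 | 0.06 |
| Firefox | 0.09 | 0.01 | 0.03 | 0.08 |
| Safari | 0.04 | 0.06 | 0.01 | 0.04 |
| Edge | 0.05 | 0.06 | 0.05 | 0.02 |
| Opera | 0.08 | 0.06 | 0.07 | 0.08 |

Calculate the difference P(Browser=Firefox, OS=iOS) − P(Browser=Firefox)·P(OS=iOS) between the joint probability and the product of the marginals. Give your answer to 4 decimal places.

0.0212

P(Browser=Firefox) = 0.09 + 0.01 + 0.03 + 0.08 = 0.21.
P(OS=iOS) = 0.06 + 0.08 + 0.04 + 0.02 + 0.08 = 0.28.
P(Browser=Firefox, OS=iOS) − P(Browser=Firefox)P(OS=iOS) = 0.08 − 0.21×0.28 = 0.0212.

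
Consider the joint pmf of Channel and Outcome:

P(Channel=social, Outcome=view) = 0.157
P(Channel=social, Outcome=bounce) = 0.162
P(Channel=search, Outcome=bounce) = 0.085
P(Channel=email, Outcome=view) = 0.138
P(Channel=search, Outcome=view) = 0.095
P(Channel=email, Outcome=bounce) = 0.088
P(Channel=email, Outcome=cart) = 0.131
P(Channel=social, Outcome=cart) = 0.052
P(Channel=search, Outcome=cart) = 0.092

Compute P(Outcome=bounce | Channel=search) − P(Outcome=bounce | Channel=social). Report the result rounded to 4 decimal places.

P(Channel=search) = 0.085 + 0.095 + 0.092 = 0.272; P(Outcome=bounce | Channel=search) = 0.085/0.272 = 0.31250.
P(Channel=social) = 0.162 + 0.157 + 0.052 = 0.371; P(Outcome=bounce | Channel=social) = 0.162/0.371 = 0.43666.
Difference = -0.1242.

-0.1242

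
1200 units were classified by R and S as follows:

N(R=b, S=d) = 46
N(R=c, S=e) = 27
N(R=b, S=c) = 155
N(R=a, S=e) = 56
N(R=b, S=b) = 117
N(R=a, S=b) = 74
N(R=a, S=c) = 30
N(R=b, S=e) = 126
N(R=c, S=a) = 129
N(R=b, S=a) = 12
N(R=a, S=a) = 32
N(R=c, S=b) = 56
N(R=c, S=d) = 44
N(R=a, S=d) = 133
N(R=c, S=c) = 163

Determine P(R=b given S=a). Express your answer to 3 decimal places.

Total with S=a: 32 + 12 + 129 = 173.
P(R=b | S=a) = 12/173 = 0.069.

0.069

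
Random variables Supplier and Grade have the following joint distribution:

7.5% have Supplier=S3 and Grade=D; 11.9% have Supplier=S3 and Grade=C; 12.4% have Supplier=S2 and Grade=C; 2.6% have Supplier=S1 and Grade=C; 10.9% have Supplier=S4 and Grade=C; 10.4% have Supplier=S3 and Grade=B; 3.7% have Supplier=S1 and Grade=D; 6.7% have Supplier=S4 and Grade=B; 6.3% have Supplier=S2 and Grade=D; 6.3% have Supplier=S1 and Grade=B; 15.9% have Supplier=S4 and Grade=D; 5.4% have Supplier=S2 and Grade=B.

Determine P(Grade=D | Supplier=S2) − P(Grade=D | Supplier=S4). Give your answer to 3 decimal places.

P(Supplier=S2) = 0.054 + 0.124 + 0.063 = 0.241; P(Grade=D | Supplier=S2) = 0.063/0.241 = 0.2614.
P(Supplier=S4) = 0.067 + 0.109 + 0.159 = 0.335; P(Grade=D | Supplier=S4) = 0.159/0.335 = 0.4746.
Difference = -0.213.

-0.213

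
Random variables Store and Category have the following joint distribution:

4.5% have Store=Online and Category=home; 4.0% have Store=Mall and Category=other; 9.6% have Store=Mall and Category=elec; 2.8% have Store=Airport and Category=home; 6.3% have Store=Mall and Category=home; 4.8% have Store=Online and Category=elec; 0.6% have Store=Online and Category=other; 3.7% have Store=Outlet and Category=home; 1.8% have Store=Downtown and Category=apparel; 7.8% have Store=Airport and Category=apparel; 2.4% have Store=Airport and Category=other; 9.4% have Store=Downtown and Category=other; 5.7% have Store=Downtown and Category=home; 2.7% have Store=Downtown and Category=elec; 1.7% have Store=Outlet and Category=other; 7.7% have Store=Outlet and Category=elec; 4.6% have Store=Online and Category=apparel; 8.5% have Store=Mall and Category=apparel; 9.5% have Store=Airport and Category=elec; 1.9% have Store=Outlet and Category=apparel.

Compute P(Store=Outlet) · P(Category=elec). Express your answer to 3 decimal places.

P(Store=Outlet) = 0.019 + 0.077 + 0.037 + 0.017 = 0.150.
P(Category=elec) = 0.027 + 0.096 + 0.095 + 0.077 + 0.048 = 0.343.
Product: 0.150 × 0.343 = 0.051.

0.051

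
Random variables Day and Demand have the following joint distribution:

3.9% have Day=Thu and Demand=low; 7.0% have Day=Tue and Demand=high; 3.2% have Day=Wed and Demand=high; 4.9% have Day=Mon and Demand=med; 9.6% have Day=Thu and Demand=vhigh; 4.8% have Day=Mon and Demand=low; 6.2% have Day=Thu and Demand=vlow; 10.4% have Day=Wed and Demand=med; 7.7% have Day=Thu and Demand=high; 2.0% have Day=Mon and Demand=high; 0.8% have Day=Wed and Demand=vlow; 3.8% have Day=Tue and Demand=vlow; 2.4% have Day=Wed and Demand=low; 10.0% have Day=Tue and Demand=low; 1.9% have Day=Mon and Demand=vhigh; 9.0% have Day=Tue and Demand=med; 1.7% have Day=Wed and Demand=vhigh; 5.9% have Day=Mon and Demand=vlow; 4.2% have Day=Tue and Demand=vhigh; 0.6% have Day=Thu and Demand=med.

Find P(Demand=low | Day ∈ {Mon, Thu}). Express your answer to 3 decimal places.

0.183

P(Day=Mon) = 0.059 + 0.048 + 0.049 + 0.020 + 0.019 = 0.195.
P(Day=Thu) = 0.062 + 0.039 + 0.006 + 0.077 + 0.096 = 0.280.
P(Day ∈ {Mon, Thu}) = 0.195 + 0.280 = 0.475; P(Demand=low, Day ∈ {Mon, Thu}) = 0.048 + 0.039 = 0.087.
P(Demand=low | Day ∈ {Mon, Thu}) = 0.087/0.475 = 0.183.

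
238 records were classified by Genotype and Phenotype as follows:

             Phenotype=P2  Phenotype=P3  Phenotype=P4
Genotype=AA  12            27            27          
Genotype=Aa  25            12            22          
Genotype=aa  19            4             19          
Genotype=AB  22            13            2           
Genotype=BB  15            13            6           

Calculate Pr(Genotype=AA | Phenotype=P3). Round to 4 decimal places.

0.3913

Total with Phenotype=P3: 27 + 12 + 4 + 13 + 13 = 69.
P(Genotype=AA | Phenotype=P3) = 27/69 = 0.3913.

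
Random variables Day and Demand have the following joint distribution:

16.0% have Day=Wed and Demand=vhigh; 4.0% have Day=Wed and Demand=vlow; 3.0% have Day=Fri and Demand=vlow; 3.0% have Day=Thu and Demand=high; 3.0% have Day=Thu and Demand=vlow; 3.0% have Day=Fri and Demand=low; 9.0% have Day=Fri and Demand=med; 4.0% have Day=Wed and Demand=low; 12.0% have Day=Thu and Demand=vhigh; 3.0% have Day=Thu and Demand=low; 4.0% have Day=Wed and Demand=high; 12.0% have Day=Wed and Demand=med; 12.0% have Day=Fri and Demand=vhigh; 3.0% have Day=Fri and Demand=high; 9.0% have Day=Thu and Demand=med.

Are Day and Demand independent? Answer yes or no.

yes

Every cell satisfies P(Day,Demand) = P(Day)·P(Demand). For instance P(Day=Fri) = 0.300, P(Demand=med) = 0.300, and 0.300×0.300 = 0.090 matches the joint entry. So Day and Demand are independent.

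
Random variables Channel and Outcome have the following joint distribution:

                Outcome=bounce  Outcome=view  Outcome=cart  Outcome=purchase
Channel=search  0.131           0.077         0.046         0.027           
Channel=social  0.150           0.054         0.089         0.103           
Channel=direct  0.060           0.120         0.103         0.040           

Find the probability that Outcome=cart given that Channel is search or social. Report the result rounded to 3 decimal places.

0.199

P(Channel=search) = 0.131 + 0.077 + 0.046 + 0.027 = 0.281.
P(Channel=social) = 0.150 + 0.054 + 0.089 + 0.103 = 0.396.
P(Channel ∈ {search, social}) = 0.281 + 0.396 = 0.677; P(Outcome=cart, Channel ∈ {search, social}) = 0.046 + 0.089 = 0.135.
P(Outcome=cart | Channel ∈ {search, social}) = 0.135/0.677 = 0.199.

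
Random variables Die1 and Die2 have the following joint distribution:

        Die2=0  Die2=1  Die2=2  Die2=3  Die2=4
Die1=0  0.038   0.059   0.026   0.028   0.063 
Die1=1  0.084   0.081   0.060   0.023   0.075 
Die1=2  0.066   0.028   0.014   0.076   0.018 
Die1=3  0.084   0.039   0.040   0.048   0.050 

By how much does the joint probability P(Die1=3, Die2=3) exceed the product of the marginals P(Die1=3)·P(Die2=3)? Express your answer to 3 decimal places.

P(Die1=3) = 0.084 + 0.039 + 0.040 + 0.048 + 0.050 = 0.261.
P(Die2=3) = 0.028 + 0.023 + 0.076 + 0.048 = 0.175.
P(Die1=3, Die2=3) − P(Die1=3)P(Die2=3) = 0.048 − 0.261×0.175 = 0.002.

0.002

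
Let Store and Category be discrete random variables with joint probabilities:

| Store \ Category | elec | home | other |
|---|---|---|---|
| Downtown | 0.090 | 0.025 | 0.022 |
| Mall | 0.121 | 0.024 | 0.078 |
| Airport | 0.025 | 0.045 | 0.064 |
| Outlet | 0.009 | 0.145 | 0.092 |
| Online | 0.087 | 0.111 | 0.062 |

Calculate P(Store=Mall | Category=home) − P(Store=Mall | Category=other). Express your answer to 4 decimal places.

P(Category=home) = 0.025 + 0.024 + 0.045 + 0.145 + 0.111 = 0.350; P(Store=Mall | Category=home) = 0.024/0.350 = 0.06857.
P(Category=other) = 0.022 + 0.078 + 0.064 + 0.092 + 0.062 = 0.318; P(Store=Mall | Category=other) = 0.078/0.318 = 0.24528.
Difference = -0.1767.

-0.1767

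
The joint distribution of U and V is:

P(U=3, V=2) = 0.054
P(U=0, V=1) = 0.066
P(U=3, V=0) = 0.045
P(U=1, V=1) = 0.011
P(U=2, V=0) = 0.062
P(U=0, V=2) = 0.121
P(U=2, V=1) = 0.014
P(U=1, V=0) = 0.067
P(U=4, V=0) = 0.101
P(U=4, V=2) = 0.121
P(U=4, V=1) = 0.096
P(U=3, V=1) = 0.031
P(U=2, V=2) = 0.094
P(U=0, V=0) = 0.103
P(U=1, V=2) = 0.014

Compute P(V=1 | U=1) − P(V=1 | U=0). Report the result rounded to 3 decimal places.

P(U=1) = 0.067 + 0.011 + 0.014 = 0.092; P(V=1 | U=1) = 0.011/0.092 = 0.1196.
P(U=0) = 0.103 + 0.066 + 0.121 = 0.290; P(V=1 | U=0) = 0.066/0.290 = 0.2276.
Difference = -0.108.

-0.108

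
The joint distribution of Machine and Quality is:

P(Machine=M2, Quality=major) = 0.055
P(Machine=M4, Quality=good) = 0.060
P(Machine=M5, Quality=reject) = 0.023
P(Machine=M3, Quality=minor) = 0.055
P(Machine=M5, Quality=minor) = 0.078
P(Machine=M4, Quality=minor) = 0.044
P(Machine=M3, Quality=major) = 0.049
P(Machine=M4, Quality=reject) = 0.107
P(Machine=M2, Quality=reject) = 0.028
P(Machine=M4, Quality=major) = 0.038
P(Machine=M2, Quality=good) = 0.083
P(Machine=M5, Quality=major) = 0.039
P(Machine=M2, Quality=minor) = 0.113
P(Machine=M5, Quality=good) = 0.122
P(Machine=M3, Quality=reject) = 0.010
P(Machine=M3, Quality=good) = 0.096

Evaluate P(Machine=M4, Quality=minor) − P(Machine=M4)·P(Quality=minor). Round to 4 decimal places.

P(Machine=M4) = 0.060 + 0.044 + 0.038 + 0.107 = 0.249.
P(Quality=minor) = 0.113 + 0.055 + 0.044 + 0.078 = 0.290.
P(Machine=M4, Quality=minor) − P(Machine=M4)P(Quality=minor) = 0.044 − 0.249×0.290 = -0.0282.

-0.0282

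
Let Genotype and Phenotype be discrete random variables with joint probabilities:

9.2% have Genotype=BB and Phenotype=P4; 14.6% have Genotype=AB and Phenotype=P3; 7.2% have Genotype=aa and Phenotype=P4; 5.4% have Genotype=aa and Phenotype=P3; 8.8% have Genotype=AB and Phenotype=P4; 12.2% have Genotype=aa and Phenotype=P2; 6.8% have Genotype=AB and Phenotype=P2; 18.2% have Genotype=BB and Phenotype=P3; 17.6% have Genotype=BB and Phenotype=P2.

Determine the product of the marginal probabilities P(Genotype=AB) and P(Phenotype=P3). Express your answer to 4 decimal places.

0.1154

P(Genotype=AB) = 0.068 + 0.146 + 0.088 = 0.302.
P(Phenotype=P3) = 0.054 + 0.146 + 0.182 = 0.382.
Product: 0.302 × 0.382 = 0.1154.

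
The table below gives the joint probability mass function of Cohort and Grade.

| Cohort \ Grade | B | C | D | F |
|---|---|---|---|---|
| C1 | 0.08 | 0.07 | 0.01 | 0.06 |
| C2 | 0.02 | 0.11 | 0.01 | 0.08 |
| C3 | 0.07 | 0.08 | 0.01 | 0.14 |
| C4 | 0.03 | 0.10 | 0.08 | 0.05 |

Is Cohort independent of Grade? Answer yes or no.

P(Cohort=C4) = 0.26 and P(Grade=D) = 0.11, so their product is 0.0286, but P(Cohort=C4, Grade=D) = 0.08. Since these differ, Cohort and Grade are not independent.

no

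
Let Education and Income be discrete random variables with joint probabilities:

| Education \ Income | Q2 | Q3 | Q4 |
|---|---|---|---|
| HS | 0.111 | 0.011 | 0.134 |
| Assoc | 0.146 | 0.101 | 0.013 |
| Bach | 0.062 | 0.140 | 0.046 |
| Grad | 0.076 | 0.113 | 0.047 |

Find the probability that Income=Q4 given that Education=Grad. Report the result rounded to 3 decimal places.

P(Education=Grad) = 0.076 + 0.113 + 0.047 = 0.236.
P(Income=Q4 | Education=Grad) = 0.047/0.236 = 0.199.

0.199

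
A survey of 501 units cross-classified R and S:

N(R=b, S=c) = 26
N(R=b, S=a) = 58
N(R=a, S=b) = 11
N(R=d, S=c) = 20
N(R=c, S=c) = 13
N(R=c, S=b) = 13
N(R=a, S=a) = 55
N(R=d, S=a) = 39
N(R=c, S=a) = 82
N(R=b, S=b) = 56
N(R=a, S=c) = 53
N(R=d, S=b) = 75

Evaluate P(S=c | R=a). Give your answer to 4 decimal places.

0.4454

Total with R=a: 55 + 11 + 53 = 119.
P(S=c | R=a) = 53/119 = 0.4454.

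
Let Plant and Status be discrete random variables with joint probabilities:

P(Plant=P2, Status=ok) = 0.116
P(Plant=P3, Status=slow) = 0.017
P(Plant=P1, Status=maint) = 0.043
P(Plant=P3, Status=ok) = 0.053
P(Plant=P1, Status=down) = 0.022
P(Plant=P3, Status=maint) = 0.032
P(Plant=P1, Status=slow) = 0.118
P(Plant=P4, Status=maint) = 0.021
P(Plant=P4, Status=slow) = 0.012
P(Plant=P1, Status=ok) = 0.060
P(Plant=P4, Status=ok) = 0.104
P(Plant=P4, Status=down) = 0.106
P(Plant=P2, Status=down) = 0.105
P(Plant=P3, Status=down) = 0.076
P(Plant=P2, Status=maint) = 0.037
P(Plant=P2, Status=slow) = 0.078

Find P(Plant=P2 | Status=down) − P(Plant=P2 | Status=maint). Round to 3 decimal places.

0.062

P(Status=down) = 0.022 + 0.105 + 0.076 + 0.106 = 0.309; P(Plant=P2 | Status=down) = 0.105/0.309 = 0.3398.
P(Status=maint) = 0.043 + 0.037 + 0.032 + 0.021 = 0.133; P(Plant=P2 | Status=maint) = 0.037/0.133 = 0.2782.
Difference = 0.062.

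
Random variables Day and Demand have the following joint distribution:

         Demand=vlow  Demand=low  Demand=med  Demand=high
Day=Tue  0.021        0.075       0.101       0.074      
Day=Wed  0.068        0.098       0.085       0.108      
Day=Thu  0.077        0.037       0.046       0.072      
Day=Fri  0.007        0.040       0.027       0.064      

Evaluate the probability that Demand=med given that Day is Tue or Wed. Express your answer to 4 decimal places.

P(Day=Tue) = 0.021 + 0.075 + 0.101 + 0.074 = 0.271.
P(Day=Wed) = 0.068 + 0.098 + 0.085 + 0.108 = 0.359.
P(Day ∈ {Tue, Wed}) = 0.271 + 0.359 = 0.630; P(Demand=med, Day ∈ {Tue, Wed}) = 0.101 + 0.085 = 0.186.
P(Demand=med | Day ∈ {Tue, Wed}) = 0.186/0.630 = 0.2952.

0.2952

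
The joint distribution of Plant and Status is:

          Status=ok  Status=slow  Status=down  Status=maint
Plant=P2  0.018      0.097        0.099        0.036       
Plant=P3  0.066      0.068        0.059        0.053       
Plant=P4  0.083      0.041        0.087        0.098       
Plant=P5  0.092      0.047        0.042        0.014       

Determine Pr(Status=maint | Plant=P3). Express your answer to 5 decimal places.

0.21545

P(Plant=P3) = 0.066 + 0.068 + 0.059 + 0.053 = 0.246.
P(Status=maint | Plant=P3) = 0.053/0.246 = 0.21545.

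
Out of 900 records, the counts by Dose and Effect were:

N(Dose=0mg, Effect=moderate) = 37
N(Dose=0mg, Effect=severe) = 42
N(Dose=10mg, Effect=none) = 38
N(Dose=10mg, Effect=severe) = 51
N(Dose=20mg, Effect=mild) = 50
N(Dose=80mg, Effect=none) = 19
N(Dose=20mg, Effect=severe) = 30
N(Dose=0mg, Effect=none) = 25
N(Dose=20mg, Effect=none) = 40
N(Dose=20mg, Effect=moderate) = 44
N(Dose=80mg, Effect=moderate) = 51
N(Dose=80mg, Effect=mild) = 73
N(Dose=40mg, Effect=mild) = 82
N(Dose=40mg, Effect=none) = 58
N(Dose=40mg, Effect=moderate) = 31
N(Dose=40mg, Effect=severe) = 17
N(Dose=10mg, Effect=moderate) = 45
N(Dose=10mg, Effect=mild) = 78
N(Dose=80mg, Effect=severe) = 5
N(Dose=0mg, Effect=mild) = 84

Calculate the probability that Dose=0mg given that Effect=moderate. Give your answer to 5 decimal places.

0.17788

Total with Effect=moderate: 37 + 45 + 44 + 31 + 51 = 208.
P(Dose=0mg | Effect=moderate) = 37/208 = 0.17788.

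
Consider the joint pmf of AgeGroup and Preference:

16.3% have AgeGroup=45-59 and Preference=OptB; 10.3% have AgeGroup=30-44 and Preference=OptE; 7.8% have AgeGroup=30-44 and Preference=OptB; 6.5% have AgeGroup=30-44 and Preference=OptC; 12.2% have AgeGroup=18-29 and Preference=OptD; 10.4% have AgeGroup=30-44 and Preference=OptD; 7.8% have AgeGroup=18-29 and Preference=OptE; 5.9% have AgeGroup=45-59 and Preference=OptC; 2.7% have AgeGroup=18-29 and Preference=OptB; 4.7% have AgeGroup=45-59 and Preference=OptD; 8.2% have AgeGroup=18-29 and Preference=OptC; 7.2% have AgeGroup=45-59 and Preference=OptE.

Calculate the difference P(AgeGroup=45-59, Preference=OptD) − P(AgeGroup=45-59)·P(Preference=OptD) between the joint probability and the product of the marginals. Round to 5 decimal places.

-0.04609

P(AgeGroup=45-59) = 0.163 + 0.059 + 0.047 + 0.072 = 0.341.
P(Preference=OptD) = 0.122 + 0.104 + 0.047 = 0.273.
P(AgeGroup=45-59, Preference=OptD) − P(AgeGroup=45-59)P(Preference=OptD) = 0.047 − 0.341×0.273 = -0.04609.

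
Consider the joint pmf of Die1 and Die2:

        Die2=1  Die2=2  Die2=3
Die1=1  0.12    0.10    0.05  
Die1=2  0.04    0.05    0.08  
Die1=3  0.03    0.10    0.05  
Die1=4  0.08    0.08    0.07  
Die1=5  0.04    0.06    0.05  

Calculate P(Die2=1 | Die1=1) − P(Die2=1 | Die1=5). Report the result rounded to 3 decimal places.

P(Die1=1) = 0.12 + 0.10 + 0.05 = 0.27; P(Die2=1 | Die1=1) = 0.12/0.27 = 0.4444.
P(Die1=5) = 0.04 + 0.06 + 0.05 = 0.15; P(Die2=1 | Die1=5) = 0.04/0.15 = 0.2667.
Difference = 0.178.

0.178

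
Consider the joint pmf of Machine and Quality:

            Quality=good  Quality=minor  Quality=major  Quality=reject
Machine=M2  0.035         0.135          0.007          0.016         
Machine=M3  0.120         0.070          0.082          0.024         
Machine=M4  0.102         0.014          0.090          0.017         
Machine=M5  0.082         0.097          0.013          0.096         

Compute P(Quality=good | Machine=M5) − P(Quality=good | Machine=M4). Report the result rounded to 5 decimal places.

P(Machine=M5) = 0.082 + 0.097 + 0.013 + 0.096 = 0.288; P(Quality=good | Machine=M5) = 0.082/0.288 = 0.284722.
P(Machine=M4) = 0.102 + 0.014 + 0.090 + 0.017 = 0.223; P(Quality=good | Machine=M4) = 0.102/0.223 = 0.457399.
Difference = -0.17268.

-0.17268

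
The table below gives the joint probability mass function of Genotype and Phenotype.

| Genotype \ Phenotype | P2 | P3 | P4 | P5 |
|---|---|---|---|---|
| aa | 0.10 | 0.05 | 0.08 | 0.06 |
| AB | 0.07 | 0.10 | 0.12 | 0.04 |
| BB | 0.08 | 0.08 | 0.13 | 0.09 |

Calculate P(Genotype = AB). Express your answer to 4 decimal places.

0.3300

P(Genotype=AB) = 0.07 + 0.10 + 0.12 + 0.04 = 0.33.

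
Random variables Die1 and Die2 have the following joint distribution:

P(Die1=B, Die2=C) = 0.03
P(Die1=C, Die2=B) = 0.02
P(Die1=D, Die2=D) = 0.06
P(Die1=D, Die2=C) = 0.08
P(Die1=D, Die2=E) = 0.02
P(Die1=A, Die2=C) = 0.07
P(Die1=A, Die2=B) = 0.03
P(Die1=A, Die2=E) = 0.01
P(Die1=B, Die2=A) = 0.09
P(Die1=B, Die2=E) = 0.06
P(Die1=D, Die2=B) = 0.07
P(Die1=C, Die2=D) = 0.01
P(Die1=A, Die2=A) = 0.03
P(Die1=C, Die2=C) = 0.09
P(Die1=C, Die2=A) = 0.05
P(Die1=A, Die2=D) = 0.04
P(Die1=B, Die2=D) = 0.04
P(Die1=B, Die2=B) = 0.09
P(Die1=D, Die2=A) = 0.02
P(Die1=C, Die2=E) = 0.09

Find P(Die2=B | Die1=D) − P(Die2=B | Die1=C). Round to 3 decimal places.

P(Die1=D) = 0.02 + 0.07 + 0.08 + 0.06 + 0.02 = 0.25; P(Die2=B | Die1=D) = 0.07/0.25 = 0.2800.
P(Die1=C) = 0.05 + 0.02 + 0.09 + 0.01 + 0.09 = 0.26; P(Die2=B | Die1=C) = 0.02/0.26 = 0.0769.
Difference = 0.203.

0.203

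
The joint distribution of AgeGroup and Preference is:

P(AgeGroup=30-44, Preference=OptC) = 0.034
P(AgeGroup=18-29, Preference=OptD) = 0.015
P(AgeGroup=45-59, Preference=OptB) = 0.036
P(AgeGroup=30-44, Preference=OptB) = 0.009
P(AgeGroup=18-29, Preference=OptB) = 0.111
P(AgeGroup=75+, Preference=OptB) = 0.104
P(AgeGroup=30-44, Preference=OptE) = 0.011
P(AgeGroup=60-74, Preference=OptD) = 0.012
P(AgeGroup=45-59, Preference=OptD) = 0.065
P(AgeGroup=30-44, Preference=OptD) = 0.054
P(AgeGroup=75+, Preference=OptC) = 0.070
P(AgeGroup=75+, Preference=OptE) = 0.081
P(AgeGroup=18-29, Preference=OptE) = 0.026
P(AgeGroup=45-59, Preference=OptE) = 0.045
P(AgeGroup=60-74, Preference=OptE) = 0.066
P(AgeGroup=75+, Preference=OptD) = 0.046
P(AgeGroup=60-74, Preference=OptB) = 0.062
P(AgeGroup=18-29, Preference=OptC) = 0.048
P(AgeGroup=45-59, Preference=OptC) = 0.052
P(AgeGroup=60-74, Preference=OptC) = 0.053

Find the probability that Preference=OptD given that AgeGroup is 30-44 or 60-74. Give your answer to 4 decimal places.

P(AgeGroup=30-44) = 0.009 + 0.034 + 0.054 + 0.011 = 0.108.
P(AgeGroup=60-74) = 0.062 + 0.053 + 0.012 + 0.066 = 0.193.
P(AgeGroup ∈ {30-44, 60-74}) = 0.108 + 0.193 = 0.301; P(Preference=OptD, AgeGroup ∈ {30-44, 60-74}) = 0.054 + 0.012 = 0.066.
P(Preference=OptD | AgeGroup ∈ {30-44, 60-74}) = 0.066/0.301 = 0.2193.

0.2193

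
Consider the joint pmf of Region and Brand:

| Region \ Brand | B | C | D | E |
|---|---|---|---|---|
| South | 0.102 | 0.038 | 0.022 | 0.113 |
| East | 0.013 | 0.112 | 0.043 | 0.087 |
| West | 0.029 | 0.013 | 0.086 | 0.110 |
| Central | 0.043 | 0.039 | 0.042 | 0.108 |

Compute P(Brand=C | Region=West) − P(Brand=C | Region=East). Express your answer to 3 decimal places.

P(Region=West) = 0.029 + 0.013 + 0.086 + 0.110 = 0.238; P(Brand=C | Region=West) = 0.013/0.238 = 0.0546.
P(Region=East) = 0.013 + 0.112 + 0.043 + 0.087 = 0.255; P(Brand=C | Region=East) = 0.112/0.255 = 0.4392.
Difference = -0.385.

-0.385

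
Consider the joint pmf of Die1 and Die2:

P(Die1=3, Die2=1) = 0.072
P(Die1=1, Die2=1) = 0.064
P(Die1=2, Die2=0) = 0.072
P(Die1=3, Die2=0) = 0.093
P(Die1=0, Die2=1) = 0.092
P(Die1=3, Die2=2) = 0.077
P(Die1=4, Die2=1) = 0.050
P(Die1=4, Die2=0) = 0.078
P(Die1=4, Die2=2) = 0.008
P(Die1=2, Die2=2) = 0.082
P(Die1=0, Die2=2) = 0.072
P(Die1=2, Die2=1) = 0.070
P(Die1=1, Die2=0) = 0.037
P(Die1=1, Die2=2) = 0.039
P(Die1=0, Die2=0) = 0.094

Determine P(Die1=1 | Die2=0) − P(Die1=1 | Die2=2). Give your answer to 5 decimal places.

-0.04136

P(Die2=0) = 0.094 + 0.037 + 0.072 + 0.093 + 0.078 = 0.374; P(Die1=1 | Die2=0) = 0.037/0.374 = 0.098930.
P(Die2=2) = 0.072 + 0.039 + 0.082 + 0.077 + 0.008 = 0.278; P(Die1=1 | Die2=2) = 0.039/0.278 = 0.140288.
Difference = -0.04136.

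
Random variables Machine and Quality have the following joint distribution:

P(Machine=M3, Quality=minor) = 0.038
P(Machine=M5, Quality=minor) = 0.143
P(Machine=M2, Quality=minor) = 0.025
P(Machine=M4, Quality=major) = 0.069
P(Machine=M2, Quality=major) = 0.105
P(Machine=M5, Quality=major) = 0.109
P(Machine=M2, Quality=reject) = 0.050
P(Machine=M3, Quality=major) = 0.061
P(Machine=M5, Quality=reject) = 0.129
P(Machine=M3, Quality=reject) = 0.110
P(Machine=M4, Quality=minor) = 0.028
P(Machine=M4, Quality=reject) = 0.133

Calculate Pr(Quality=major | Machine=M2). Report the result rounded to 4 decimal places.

P(Machine=M2) = 0.025 + 0.105 + 0.050 = 0.180.
P(Quality=major | Machine=M2) = 0.105/0.180 = 0.5833.

0.5833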